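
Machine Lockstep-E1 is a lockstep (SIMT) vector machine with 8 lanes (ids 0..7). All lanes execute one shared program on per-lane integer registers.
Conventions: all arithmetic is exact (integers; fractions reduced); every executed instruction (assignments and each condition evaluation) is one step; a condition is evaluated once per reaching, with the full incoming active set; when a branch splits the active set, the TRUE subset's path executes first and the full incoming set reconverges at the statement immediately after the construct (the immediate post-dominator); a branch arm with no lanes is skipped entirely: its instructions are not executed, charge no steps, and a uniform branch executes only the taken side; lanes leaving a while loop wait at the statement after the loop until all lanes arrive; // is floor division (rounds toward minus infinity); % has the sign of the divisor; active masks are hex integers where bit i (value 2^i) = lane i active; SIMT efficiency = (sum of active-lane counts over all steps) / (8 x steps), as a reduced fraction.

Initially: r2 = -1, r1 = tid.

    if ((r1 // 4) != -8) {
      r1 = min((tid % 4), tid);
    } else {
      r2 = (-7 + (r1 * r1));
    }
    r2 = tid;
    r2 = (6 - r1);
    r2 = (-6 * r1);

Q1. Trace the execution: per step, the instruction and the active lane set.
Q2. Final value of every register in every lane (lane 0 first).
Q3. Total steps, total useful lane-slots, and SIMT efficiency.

step 0: eval ((r1 // 4) != -8)       0xff
step 1: r1 <- min((tid % 4), tid)    0xff
step 2: r2 <- tid                    0xff
step 3: r2 <- (6 - r1)               0xff
step 4: r2 <- (-6 * r1)              0xff

Answer: 5 steps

r2: 0,-6,-12,-18,0,-6,-12,-18
r1: 0,1,2,3,0,1,2,3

steps = 5; useful = 40; efficiency = 40/40 = 1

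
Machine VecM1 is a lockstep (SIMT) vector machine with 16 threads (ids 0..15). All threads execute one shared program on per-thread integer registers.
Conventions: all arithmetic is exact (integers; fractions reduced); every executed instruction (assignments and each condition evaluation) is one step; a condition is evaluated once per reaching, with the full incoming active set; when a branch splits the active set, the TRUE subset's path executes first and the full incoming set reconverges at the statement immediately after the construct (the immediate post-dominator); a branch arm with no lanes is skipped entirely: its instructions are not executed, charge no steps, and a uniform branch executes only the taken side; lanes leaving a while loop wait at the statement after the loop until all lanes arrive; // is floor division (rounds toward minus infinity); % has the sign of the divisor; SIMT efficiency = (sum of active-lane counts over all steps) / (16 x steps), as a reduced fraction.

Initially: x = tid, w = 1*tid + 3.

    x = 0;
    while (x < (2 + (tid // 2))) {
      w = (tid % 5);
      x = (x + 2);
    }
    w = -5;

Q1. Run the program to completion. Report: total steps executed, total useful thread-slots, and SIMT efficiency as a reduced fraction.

Answer: 18 steps, 192 useful, 2/3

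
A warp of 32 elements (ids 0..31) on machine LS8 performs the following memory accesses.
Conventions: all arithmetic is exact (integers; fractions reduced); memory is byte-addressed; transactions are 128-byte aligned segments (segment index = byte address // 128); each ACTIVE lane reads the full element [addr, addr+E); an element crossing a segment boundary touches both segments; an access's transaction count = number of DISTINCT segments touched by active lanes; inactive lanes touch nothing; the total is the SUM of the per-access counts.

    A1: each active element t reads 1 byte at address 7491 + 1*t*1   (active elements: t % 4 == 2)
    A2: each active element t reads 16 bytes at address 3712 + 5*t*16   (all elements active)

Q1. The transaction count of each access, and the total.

A1: 1 transaction
A2: 20 transactions

Answer: 1,20; total 21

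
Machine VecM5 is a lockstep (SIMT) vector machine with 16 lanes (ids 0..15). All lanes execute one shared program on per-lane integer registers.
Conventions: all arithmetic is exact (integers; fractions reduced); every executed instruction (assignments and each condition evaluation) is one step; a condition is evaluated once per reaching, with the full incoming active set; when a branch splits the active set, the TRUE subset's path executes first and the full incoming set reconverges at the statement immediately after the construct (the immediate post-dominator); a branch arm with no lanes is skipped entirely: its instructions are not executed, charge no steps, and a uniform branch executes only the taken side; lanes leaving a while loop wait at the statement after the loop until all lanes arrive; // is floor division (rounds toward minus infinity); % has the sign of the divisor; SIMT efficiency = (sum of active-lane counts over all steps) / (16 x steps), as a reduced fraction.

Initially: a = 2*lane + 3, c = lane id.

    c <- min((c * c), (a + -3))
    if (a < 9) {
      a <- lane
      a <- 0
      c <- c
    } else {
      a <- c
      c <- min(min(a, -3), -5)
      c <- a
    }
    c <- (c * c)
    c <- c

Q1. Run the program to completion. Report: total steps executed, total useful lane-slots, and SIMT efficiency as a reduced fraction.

Answer: 10 steps, 112 useful, 7/10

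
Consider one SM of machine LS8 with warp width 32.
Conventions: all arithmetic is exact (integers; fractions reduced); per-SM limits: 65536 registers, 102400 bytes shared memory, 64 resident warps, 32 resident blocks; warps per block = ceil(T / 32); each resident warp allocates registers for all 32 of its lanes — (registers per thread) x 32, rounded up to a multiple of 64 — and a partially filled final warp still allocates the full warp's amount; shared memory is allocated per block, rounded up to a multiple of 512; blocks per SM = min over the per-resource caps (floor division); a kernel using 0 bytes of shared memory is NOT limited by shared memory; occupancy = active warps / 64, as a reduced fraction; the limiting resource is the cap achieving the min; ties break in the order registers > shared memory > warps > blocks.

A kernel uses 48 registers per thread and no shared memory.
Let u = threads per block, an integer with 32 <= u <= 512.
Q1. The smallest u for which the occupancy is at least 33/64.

Answer: u = 33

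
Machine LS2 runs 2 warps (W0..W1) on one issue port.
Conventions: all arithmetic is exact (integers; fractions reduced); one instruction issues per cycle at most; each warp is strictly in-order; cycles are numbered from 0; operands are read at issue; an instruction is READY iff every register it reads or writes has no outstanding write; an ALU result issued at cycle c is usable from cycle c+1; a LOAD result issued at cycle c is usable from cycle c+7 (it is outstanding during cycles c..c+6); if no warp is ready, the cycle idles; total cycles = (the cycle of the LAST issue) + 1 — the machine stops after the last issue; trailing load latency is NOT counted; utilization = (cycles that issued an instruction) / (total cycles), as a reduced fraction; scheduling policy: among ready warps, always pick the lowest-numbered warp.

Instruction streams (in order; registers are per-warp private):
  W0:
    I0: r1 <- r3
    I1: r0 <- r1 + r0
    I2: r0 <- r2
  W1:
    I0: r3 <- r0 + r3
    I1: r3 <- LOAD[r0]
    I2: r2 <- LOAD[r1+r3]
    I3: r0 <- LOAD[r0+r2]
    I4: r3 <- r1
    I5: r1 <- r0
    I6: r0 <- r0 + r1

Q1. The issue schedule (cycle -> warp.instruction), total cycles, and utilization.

cycle 0: W0.I0
cycle 1: W0.I1
cycle 2: W0.I2
cycle 3: W1.I0
cycle 4: W1.I1
cycle 5: idle
cycle 6: idle
cycle 7: idle
cycle 8: idle
cycle 9: idle
cycle 10: idle
cycle 11: W1.I2
cycle 12: idle
cycle 13: idle
cycle 14: idle
cycle 15: idle
cycle 16: idle
cycle 17: idle
cycle 18: W1.I3
cycle 19: W1.I4
cycle 20: idle
cycle 21: idle
cycle 22: idle
cycle 23: idle
cycle 24: idle
cycle 25: W1.I5
cycle 26: W1.I6

Answer: 27 cycles, utilization 10/27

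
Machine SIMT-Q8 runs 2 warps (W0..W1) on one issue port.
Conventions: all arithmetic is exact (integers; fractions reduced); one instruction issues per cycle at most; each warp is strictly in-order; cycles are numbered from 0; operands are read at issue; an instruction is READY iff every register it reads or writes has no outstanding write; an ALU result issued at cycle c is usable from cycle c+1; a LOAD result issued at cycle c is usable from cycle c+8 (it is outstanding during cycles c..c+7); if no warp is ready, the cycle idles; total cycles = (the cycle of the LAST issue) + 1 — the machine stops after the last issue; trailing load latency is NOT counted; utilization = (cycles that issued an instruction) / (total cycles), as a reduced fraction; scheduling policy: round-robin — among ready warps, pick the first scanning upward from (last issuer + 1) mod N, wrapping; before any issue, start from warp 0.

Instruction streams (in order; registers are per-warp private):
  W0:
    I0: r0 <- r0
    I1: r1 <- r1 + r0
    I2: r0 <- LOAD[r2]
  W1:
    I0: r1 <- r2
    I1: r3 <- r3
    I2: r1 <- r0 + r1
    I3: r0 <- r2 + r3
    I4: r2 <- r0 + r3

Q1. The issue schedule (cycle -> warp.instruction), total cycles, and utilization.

cycle 0: W0.I0
cycle 1: W1.I0
cycle 2: W0.I1
cycle 3: W1.I1
cycle 4: W0.I2
cycle 5: W1.I2
cycle 6: W1.I3
cycle 7: W1.I4

Answer: 8 cycles, utilization 1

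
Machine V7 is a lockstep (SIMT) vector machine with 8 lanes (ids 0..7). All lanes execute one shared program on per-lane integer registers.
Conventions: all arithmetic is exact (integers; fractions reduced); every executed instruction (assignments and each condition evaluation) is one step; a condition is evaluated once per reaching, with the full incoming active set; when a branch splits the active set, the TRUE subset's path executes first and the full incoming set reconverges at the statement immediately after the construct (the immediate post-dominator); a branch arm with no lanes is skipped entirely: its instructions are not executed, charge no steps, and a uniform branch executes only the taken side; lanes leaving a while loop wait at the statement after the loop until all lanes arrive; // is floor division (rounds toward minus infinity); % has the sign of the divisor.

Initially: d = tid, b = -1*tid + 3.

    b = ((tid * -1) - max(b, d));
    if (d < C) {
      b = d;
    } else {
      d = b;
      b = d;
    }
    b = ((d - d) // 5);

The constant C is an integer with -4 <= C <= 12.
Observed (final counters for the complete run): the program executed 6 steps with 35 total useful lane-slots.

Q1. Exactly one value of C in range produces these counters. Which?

Answer: C = 5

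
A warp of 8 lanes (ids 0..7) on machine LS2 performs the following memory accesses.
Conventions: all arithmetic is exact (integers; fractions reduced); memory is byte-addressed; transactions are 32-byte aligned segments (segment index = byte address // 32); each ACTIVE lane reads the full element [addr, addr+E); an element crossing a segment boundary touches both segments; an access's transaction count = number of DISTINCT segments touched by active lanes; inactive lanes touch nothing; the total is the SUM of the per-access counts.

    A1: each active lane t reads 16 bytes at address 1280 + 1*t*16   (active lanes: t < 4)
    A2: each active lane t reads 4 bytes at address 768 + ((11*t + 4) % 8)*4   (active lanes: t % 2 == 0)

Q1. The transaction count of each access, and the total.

A1: 2 transactions
A2: 1 transaction

Answer: 2,1; total 3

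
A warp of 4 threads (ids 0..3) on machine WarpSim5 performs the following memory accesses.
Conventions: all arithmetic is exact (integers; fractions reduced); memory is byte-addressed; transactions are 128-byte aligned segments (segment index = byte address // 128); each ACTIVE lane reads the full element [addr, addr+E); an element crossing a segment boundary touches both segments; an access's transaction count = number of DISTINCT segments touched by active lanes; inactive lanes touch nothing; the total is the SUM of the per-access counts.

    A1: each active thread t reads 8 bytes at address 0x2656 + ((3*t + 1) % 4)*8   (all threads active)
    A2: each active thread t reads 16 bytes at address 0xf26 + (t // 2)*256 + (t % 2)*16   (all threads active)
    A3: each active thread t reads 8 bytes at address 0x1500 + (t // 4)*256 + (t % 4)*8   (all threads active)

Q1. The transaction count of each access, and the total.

A1: 1 transaction
A2: 2 transactions
A3: 1 transaction

Answer: 1,2,1; total 4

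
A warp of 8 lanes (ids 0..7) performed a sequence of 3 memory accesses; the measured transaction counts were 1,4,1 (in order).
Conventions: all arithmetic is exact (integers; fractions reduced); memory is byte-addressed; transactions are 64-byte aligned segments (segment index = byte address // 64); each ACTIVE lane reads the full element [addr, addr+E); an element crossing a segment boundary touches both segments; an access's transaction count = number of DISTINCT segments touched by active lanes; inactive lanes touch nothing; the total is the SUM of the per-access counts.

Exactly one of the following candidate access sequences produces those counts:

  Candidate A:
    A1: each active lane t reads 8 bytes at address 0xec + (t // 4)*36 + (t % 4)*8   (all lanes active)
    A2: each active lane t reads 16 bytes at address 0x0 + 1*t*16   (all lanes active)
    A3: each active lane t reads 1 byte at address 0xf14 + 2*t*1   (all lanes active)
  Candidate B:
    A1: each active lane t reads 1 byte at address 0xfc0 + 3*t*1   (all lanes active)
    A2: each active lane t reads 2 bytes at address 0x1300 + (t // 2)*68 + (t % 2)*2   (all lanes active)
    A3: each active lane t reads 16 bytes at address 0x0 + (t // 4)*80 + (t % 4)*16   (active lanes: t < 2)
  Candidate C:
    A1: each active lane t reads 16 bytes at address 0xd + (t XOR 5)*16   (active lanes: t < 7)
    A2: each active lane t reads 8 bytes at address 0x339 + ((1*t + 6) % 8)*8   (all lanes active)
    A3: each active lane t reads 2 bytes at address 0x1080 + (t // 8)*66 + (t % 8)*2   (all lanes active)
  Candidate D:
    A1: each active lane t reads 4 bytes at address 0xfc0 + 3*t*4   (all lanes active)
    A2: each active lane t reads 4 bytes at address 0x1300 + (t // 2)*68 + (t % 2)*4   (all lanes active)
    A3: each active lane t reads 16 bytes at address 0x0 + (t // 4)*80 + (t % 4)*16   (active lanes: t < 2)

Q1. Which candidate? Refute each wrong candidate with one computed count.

A: A1 gives 2 transactions, not 1
C: A1 gives 3 transactions, not 1
D: A1 gives 2 transactions, not 1
B: all counts match (1,4,1)

Answer: B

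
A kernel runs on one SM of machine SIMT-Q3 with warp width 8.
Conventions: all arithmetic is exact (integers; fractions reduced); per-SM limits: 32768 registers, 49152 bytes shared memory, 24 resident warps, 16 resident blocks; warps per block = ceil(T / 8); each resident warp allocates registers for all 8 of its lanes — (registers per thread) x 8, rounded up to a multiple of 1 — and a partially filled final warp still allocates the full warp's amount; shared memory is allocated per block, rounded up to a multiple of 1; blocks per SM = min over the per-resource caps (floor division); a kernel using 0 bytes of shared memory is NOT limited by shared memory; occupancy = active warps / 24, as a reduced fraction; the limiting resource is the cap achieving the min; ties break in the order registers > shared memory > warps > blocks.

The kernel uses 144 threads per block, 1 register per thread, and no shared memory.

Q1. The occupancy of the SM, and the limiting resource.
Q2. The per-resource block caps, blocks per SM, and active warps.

Answer: occupancy 3/4, limited by warps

registers: 227 blocks
shared memory: no limit (kernel uses none)
warps: 1 block
blocks: 16 blocks

Answer: 1 block, 18 active warps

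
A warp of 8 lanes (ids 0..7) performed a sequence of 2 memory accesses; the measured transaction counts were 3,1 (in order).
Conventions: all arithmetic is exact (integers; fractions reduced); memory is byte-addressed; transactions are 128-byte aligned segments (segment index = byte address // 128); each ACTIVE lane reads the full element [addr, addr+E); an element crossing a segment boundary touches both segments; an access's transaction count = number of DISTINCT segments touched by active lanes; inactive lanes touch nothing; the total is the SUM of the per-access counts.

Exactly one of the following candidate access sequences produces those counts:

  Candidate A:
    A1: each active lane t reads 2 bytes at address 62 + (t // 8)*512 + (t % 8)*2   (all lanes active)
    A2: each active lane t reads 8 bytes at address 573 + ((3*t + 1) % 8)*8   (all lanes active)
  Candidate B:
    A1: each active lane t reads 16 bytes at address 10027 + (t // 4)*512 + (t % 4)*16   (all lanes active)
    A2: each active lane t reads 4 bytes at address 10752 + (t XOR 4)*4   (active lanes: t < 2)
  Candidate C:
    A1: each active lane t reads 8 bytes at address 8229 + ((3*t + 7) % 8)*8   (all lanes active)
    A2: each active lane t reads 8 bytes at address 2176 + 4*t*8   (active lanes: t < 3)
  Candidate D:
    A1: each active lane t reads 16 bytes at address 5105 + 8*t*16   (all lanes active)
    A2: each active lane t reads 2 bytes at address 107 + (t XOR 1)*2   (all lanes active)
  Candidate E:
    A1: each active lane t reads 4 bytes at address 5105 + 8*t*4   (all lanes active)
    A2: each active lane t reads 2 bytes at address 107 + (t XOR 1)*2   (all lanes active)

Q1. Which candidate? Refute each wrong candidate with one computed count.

A: A1 gives 1 transaction, not 3
B: A1 gives 2 transactions, not 3
C: A1 gives 1 transaction, not 3
D: A1 gives 9 transactions, not 3
E: all counts match (3,1)

Answer: E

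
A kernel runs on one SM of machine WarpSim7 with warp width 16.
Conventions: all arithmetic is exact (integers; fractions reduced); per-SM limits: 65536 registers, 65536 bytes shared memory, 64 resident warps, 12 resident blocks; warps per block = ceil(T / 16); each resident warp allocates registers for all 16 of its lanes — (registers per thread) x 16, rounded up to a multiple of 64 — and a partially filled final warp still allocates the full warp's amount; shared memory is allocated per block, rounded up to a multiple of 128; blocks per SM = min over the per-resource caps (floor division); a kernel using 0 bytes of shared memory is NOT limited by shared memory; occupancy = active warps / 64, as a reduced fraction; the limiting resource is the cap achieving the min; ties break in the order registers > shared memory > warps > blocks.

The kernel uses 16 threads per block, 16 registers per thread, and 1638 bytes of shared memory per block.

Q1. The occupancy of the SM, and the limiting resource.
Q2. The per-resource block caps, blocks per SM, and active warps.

Answer: occupancy 3/16, limited by blocks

registers: 256 blocks
shared memory: 39 blocks
warps: 64 blocks
blocks: 12 blocks

Answer: 12 blocks, 12 active warps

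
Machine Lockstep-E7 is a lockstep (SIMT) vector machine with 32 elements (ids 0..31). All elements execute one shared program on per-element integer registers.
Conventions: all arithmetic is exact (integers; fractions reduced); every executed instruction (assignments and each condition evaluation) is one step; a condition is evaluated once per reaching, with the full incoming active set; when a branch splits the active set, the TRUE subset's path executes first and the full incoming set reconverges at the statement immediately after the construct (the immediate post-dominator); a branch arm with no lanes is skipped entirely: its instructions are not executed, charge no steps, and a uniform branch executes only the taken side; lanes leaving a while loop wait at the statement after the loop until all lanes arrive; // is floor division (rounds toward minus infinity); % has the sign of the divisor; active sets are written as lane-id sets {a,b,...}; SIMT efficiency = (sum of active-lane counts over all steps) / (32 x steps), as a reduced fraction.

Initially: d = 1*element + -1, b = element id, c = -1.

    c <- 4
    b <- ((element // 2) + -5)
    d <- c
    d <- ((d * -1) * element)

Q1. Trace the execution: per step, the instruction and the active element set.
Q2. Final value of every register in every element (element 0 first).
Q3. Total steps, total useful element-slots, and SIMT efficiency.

step 0: c <- 4                       {0,1,2,3,4,5,6,7,8,9,10,11,12,13,14,15,16,17,18,19,20,21,22,23,24,25,26,27,28,29,30,31}
step 1: b <- ((element // 2) + -5)   {0,1,2,3,4,5,6,7,8,9,10,11,12,13,14,15,16,17,18,19,20,21,22,23,24,25,26,27,28,29,30,31}
step 2: d <- c                       {0,1,2,3,4,5,6,7,8,9,10,11,12,13,14,15,16,17,18,19,20,21,22,23,24,25,26,27,28,29,30,31}
step 3: d <- ((d * -1) * element)    {0,1,2,3,4,5,6,7,8,9,10,11,12,13,14,15,16,17,18,19,20,21,22,23,24,25,26,27,28,29,30,31}

Answer: 4 steps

d: 0,-4,-8,-12,-16,-20,-24,-28,-32,-36,-40,-44,-48,-52,-56,-60,-64,-68,-72,-76,-80,-84,-88,-92,-96,-100,-104,-108,-112,-116,-120,-124
b: -5,-5,-4,-4,-3,-3,-2,-2,-1,-1,0,0,1,1,2,2,3,3,4,4,5,5,6,6,7,7,8,8,9,9,10,10
c: 4,4,4,4,4,4,4,4,4,4,4,4,4,4,4,4,4,4,4,4,4,4,4,4,4,4,4,4,4,4,4,4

steps = 4; useful = 128; efficiency = 128/128 = 1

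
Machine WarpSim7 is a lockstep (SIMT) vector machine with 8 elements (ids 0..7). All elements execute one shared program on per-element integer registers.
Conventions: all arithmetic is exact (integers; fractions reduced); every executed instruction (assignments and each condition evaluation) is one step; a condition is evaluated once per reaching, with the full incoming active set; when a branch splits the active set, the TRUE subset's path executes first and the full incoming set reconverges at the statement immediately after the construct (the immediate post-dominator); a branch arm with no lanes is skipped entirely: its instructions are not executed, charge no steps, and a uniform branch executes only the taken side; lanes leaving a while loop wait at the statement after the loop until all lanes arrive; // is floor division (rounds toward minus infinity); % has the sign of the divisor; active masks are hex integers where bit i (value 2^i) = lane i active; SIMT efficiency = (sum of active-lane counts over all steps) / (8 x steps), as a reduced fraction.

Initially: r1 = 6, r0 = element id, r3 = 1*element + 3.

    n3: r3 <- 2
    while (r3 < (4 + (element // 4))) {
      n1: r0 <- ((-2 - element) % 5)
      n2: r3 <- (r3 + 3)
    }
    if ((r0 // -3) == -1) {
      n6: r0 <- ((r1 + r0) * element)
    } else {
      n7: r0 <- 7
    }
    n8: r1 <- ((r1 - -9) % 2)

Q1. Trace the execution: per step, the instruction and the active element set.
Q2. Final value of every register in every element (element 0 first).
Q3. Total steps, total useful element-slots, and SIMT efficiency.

step 0: r3 <- 2                      0xff
step 1: eval (r3 < (4 + (element // 4))) 0xff
step 2: r0 <- ((-2 - element) % 5)   0xff
step 3: r3 <- (r3 + 3)               0xff
step 4: eval (r3 < (4 + (element // 4))) 0xff
step 5: eval ((r0 // -3) == -1)      0xff
step 6: r0 <- ((r1 + r0) * element)  0xe7
step 7: r0 <- 7                      0x18
step 8: r1 <- ((r1 - -9) % 2)        0xff

Answer: 9 steps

r1: 1,1,1,1,1,1,1,1
r0: 0,8,14,7,7,45,48,49
r3: 5,5,5,5,5,5,5,5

steps = 9; useful = 64; efficiency = 64/72 = 8/9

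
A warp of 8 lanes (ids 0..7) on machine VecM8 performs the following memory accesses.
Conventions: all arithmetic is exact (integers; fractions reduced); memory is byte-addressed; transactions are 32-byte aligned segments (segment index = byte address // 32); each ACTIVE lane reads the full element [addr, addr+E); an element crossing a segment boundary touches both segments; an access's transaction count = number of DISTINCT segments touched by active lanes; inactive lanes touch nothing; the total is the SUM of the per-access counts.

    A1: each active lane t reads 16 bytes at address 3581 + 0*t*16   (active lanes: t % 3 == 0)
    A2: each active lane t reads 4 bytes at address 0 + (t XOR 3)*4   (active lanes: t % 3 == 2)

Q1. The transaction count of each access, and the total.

A1: 2 transactions
A2: 1 transaction

Answer: 2,1; total 3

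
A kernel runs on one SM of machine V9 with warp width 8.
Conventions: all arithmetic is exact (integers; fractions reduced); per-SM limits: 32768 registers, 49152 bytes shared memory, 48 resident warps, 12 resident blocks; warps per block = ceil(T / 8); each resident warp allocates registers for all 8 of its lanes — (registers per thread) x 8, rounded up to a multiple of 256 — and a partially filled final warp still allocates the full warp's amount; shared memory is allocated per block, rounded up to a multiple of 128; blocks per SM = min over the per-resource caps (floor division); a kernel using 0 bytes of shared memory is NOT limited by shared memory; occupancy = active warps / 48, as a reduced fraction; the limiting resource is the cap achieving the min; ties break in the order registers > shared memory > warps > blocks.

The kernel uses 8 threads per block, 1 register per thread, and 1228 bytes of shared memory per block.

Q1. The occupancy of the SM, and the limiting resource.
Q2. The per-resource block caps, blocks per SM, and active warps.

Answer: occupancy 1/4, limited by blocks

registers: 128 blocks
shared memory: 38 blocks
warps: 48 blocks
blocks: 12 blocks

Answer: 12 blocks, 12 active warps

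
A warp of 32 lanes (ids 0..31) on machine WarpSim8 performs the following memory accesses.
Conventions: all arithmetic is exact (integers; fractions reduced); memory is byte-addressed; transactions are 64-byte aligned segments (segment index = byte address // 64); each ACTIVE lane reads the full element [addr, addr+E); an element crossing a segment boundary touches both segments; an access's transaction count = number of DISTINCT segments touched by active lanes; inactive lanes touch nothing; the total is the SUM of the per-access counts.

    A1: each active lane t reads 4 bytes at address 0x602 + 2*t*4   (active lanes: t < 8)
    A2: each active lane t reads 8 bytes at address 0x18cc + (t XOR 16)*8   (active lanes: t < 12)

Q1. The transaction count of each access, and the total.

A1: 1 transaction
A2: 2 transactions

Answer: 1,2; total 3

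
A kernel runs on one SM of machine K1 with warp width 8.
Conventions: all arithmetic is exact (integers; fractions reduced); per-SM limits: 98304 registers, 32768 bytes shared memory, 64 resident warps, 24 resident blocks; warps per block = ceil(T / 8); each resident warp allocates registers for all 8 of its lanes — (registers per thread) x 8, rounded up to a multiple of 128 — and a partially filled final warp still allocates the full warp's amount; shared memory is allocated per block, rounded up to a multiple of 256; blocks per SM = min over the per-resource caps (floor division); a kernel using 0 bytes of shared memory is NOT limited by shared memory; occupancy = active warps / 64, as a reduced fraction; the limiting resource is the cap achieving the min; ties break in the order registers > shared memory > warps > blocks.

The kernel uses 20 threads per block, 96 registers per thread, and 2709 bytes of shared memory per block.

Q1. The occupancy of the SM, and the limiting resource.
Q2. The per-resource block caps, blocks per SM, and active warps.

Answer: occupancy 33/64, limited by shared memory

registers: 42 blocks
shared memory: 11 blocks
warps: 21 blocks
blocks: 24 blocks

Answer: 11 blocks, 33 active warps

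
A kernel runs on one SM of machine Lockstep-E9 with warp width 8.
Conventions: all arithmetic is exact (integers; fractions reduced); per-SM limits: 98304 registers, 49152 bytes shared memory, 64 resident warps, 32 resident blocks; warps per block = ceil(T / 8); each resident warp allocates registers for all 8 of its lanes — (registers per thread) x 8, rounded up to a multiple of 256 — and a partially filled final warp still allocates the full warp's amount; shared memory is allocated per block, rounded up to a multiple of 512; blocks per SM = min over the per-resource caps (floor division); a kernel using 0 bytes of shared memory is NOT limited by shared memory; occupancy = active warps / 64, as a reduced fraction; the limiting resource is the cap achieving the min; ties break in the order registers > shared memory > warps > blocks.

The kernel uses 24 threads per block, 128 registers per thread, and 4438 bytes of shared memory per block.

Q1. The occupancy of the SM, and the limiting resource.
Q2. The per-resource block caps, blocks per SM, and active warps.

Answer: occupancy 15/32, limited by shared memory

registers: 32 blocks
shared memory: 10 blocks
warps: 21 blocks
blocks: 32 blocks

Answer: 10 blocks, 30 active warps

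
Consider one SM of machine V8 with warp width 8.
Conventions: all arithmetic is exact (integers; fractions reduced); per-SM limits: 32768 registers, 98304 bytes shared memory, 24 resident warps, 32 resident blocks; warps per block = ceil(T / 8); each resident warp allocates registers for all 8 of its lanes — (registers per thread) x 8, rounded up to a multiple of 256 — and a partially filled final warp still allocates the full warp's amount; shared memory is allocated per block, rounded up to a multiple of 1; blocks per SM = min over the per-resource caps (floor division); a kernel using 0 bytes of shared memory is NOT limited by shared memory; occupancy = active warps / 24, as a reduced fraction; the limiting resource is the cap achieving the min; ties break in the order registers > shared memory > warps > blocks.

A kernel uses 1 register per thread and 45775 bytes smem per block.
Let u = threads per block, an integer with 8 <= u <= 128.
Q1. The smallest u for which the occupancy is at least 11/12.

Answer: u = 81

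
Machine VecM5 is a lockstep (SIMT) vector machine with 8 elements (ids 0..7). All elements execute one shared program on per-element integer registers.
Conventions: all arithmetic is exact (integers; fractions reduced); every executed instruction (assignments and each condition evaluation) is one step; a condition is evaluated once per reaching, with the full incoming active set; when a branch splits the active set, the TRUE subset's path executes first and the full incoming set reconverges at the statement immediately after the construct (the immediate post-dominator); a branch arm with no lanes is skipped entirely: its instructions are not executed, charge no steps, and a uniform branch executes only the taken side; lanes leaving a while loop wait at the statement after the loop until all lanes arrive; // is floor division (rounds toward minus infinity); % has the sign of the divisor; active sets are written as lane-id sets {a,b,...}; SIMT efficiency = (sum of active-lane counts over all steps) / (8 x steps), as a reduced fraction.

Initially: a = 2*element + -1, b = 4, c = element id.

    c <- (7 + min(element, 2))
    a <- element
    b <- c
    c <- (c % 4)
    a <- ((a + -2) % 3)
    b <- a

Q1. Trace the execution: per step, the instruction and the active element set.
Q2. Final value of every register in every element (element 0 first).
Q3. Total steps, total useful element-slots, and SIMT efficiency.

step 0: c <- (7 + min(element, 2))   {0,1,2,3,4,5,6,7}
step 1: a <- element                 {0,1,2,3,4,5,6,7}
step 2: b <- c                       {0,1,2,3,4,5,6,7}
step 3: c <- (c % 4)                 {0,1,2,3,4,5,6,7}
step 4: a <- ((a + -2) % 3)          {0,1,2,3,4,5,6,7}
step 5: b <- a                       {0,1,2,3,4,5,6,7}

Answer: 6 steps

a: 1,2,0,1,2,0,1,2
b: 1,2,0,1,2,0,1,2
c: 3,0,1,1,1,1,1,1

steps = 6; useful = 48; efficiency = 48/48 = 1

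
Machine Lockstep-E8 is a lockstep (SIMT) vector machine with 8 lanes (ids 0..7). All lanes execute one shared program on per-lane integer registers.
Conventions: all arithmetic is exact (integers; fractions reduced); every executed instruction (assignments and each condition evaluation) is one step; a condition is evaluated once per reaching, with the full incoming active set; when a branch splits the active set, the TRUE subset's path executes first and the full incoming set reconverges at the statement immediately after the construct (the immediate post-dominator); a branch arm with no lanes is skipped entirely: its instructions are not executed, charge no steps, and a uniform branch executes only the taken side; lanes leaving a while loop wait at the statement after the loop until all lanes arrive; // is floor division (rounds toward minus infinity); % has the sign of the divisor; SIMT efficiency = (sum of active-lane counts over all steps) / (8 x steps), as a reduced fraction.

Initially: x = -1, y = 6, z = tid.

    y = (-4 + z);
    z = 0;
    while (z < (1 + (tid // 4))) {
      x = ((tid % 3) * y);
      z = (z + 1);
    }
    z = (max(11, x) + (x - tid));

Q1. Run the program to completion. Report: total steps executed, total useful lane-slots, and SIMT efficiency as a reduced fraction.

Answer: 10 steps, 68 useful, 17/20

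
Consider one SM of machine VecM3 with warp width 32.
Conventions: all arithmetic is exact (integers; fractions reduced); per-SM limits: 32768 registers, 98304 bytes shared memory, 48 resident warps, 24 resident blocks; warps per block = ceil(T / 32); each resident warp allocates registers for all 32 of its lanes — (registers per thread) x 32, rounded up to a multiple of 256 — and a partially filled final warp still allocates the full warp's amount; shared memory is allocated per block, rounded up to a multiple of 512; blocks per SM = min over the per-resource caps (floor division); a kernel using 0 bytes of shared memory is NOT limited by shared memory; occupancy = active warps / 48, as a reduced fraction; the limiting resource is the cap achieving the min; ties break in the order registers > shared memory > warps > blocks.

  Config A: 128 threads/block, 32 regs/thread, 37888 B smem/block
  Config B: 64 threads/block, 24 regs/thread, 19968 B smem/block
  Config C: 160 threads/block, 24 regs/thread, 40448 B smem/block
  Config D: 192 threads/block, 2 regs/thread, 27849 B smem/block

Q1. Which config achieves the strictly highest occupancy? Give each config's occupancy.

occupancies: A 1/6, B 1/6, C 5/24, D 3/8

Answer: D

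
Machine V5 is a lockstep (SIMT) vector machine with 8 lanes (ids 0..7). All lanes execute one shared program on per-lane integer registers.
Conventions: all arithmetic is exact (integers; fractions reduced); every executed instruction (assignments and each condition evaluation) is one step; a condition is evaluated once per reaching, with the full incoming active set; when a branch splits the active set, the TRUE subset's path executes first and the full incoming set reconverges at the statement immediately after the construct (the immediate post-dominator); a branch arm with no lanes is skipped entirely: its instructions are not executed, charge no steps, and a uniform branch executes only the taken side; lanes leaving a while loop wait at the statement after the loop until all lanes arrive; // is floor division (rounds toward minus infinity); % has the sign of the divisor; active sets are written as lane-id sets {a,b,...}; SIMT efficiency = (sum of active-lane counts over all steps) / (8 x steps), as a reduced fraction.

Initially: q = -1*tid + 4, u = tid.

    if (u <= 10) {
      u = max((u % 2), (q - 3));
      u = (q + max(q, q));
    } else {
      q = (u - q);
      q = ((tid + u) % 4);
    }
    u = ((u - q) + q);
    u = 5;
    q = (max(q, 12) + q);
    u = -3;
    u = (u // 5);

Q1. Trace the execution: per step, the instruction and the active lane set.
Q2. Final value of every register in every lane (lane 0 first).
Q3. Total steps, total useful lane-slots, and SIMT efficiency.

step 0: eval (u <= 10)               {0,1,2,3,4,5,6,7}
step 1: u <- max((u % 2), (q - 3))   {0,1,2,3,4,5,6,7}
step 2: u <- (q + max(q, q))         {0,1,2,3,4,5,6,7}
step 3: u <- ((u - q) + q)           {0,1,2,3,4,5,6,7}
step 4: u <- 5                       {0,1,2,3,4,5,6,7}
step 5: q <- (max(q, 12) + q)        {0,1,2,3,4,5,6,7}
step 6: u <- -3                      {0,1,2,3,4,5,6,7}
step 7: u <- (u // 5)                {0,1,2,3,4,5,6,7}

Answer: 8 steps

q: 16,15,14,13,12,11,10,9
u: -1,-1,-1,-1,-1,-1,-1,-1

steps = 8; useful = 64; efficiency = 64/64 = 1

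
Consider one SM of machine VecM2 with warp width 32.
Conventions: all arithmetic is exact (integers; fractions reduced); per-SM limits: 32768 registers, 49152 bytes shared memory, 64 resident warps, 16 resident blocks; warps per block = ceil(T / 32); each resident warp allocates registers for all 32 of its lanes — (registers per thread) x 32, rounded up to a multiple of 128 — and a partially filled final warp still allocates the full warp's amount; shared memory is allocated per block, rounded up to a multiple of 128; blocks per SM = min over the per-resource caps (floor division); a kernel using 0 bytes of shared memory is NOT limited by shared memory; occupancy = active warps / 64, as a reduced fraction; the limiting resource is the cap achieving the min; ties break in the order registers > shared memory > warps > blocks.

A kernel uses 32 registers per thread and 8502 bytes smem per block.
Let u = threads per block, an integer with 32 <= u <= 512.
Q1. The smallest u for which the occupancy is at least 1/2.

Answer: u = 225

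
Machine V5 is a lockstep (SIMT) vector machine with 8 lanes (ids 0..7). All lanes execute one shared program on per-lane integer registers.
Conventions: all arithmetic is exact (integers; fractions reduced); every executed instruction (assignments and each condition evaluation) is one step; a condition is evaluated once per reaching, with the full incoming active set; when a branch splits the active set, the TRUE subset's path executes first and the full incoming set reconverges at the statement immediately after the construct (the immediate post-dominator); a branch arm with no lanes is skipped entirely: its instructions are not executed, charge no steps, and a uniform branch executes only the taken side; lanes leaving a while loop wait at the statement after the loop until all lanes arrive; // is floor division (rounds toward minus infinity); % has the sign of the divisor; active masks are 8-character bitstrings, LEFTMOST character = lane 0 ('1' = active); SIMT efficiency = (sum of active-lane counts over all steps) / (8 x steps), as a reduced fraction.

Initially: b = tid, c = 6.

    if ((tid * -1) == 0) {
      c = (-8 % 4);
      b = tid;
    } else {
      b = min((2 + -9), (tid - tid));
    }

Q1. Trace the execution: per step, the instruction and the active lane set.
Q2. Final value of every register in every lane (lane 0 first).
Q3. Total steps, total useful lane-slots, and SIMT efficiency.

step 0: eval ((tid * -1) == 0)       11111111
step 1: c <- (-8 % 4)                10000000
step 2: b <- tid                     10000000
step 3: b <- min((2 + -9), (tid - tid)) 01111111

Answer: 4 steps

b: 0,-7,-7,-7,-7,-7,-7,-7
c: 0,6,6,6,6,6,6,6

steps = 4; useful = 17; efficiency = 17/32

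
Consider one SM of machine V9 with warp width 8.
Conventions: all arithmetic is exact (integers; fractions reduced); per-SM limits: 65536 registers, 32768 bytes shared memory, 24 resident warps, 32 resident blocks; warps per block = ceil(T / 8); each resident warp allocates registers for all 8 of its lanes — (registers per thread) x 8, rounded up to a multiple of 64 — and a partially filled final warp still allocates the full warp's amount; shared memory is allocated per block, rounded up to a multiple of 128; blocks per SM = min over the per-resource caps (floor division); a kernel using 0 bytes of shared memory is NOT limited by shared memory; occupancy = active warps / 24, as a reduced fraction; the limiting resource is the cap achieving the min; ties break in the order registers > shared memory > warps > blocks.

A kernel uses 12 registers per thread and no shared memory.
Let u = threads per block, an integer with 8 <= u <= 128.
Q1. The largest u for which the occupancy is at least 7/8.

Answer: u = 96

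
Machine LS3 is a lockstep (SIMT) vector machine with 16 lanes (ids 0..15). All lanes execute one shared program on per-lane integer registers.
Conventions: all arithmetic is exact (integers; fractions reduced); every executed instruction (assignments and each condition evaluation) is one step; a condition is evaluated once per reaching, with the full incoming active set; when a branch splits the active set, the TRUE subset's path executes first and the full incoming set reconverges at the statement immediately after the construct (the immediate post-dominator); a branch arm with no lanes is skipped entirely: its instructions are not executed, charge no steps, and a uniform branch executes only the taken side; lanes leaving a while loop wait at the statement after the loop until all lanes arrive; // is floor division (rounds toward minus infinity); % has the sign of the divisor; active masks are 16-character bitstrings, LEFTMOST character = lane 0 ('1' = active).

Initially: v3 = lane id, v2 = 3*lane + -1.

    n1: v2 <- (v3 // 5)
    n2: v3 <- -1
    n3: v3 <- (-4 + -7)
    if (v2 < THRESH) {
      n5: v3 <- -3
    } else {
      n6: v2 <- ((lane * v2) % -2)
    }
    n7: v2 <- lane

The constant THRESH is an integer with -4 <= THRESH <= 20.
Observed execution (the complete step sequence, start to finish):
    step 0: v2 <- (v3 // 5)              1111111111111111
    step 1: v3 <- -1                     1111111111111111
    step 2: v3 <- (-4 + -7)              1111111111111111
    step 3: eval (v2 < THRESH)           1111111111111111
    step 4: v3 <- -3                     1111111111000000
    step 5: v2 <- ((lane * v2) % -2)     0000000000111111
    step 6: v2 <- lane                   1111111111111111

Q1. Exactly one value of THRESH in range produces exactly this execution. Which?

Answer: THRESH = 2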